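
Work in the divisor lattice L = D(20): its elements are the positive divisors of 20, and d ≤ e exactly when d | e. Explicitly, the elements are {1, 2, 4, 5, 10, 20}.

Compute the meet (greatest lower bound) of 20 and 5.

In the divisibility order, the meet is the greatest common divisor: gcd(20, 5) = 5.

5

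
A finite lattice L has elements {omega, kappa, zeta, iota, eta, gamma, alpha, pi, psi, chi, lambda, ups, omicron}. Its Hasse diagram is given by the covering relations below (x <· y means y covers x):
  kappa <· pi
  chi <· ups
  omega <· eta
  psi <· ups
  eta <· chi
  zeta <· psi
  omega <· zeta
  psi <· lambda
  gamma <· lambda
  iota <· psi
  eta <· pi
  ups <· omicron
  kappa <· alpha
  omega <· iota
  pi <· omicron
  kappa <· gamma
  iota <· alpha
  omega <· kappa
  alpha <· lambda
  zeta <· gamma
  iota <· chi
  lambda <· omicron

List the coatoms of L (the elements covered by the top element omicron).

The coatoms are exactly the elements covered by omicron: lambda, pi, ups.

lambda, pi, ups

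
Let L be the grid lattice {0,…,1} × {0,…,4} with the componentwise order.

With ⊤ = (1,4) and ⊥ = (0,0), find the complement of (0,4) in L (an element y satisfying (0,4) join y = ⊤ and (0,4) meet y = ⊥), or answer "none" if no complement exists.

(1,0)

Need y with (0,4) ∨ y = (1,4) and (0,4) ∧ y = (0,0).
Checking each element gives: (1,0).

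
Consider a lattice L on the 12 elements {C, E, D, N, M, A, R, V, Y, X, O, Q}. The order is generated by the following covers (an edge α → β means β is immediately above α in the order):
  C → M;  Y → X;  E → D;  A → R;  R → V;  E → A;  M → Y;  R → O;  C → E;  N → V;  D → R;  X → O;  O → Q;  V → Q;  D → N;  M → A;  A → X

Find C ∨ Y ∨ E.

X

Common upper bounds of {C, Y, E}: O, Q, X.
The least among these is X.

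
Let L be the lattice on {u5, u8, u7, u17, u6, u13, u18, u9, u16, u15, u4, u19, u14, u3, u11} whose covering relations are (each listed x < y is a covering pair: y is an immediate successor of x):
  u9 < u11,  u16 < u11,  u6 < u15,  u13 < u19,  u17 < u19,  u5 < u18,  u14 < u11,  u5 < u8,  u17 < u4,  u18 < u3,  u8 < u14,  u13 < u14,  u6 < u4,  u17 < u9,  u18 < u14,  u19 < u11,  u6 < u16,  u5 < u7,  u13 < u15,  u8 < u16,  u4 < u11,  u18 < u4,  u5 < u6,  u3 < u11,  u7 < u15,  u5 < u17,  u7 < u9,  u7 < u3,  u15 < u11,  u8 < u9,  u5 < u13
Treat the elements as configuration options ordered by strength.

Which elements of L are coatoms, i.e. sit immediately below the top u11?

u14, u15, u16, u19, u3, u4, u9

The coatoms are exactly the elements covered by u11: u14, u15, u16, u19, u3, u4, u9.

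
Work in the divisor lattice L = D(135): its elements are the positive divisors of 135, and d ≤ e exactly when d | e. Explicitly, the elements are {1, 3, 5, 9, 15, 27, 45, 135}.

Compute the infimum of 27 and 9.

In the divisibility order, the meet is the greatest common divisor: gcd(27, 9) = 9.

9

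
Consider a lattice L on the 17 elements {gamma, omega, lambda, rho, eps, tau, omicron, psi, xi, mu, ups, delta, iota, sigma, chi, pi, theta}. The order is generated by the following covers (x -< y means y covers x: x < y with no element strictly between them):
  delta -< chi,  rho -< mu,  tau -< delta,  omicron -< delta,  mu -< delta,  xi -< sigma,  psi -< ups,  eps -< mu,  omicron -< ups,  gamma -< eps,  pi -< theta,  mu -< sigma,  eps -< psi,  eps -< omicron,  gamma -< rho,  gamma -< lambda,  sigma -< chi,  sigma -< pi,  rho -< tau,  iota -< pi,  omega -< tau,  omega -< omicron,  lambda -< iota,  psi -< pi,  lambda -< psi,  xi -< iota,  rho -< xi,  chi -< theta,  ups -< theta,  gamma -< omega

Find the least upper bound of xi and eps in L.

Common upper bounds of {xi, eps}: chi, pi, sigma, theta.
The least among these is sigma.

sigma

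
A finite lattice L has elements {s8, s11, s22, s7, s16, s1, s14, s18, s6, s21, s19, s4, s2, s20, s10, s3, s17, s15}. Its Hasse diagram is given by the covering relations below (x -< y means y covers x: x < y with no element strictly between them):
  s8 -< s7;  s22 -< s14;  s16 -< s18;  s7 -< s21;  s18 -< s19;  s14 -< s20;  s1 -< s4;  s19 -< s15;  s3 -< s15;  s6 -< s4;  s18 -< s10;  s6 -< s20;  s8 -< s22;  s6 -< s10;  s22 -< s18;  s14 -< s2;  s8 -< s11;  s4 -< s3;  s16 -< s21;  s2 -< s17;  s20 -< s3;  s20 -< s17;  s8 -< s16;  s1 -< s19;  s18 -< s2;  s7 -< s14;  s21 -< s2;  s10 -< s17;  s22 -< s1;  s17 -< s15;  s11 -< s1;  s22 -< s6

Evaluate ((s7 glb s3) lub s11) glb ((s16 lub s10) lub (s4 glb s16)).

s7 ∧ s3 = s7
s7 ∨ s11 = s3
s16 ∨ s10 = s10
s4 ∧ s16 = s8
s10 ∨ s8 = s10
s3 ∧ s10 = s6

s6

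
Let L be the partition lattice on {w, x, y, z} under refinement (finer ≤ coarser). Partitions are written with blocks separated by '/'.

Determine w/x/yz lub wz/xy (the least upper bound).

wxyz

The join of w/x/yz and wz/xy merges any blocks that overlap across the partitions, giving wxyz.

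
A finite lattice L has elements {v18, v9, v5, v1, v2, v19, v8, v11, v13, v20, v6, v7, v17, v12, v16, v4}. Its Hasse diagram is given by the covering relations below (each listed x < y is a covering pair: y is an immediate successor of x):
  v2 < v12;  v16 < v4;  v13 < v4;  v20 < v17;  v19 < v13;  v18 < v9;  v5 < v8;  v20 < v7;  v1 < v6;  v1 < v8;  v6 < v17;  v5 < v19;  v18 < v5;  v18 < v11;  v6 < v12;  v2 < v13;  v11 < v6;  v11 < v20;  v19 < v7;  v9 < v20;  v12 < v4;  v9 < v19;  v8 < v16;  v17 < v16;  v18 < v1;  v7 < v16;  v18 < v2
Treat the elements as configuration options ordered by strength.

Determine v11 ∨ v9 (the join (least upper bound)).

Common upper bounds of {v11, v9}: v16, v17, v20, v4, v7.
The least among these is v20.

v20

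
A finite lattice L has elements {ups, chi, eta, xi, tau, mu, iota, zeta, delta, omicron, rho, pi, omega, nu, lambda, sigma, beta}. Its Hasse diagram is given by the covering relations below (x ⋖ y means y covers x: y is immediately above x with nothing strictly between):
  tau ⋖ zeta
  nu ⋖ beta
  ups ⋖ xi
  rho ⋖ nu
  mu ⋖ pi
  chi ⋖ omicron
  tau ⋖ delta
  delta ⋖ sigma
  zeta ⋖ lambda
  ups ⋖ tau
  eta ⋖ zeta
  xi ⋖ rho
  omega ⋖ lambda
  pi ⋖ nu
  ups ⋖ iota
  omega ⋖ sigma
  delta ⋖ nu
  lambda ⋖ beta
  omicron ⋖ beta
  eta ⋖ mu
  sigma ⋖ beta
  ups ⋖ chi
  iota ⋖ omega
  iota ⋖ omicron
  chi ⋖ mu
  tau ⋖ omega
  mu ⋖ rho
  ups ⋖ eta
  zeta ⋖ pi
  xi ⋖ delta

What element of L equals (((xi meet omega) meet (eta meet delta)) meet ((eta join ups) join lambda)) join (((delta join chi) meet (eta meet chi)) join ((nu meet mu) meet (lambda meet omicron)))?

xi ∧ omega = ups
eta ∧ delta = ups
ups ∧ ups = ups
eta ∨ ups = eta
eta ∨ lambda = lambda
ups ∧ lambda = ups
delta ∨ chi = nu
eta ∧ chi = ups
nu ∧ ups = ups
nu ∧ mu = mu
lambda ∧ omicron = iota
mu ∧ iota = ups
ups ∨ ups = ups
ups ∨ ups = ups

ups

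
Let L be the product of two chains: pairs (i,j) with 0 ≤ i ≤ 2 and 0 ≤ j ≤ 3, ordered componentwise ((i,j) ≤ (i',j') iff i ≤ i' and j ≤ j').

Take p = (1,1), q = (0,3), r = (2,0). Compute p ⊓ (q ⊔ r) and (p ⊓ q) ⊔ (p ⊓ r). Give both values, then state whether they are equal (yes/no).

(1,1); (1,1); yes

q ⊔ r = (2,3), so p ⊓ (q ⊔ r) = (1,1) ⊓ (2,3) = (1,1).
p ⊓ q = (0,1) and p ⊓ r = (1,0), so (p ⊓ q) ⊔ (p ⊓ r) = (0,1) ⊔ (1,0) = (1,1).
Equal: yes.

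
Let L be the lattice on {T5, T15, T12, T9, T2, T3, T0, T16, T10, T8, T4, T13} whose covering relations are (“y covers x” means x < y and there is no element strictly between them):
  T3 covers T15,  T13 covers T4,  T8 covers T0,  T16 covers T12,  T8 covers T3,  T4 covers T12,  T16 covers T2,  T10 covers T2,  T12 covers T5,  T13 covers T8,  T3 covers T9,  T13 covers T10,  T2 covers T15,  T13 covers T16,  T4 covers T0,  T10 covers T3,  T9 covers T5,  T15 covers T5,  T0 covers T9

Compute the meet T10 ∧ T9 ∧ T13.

Common lower bounds of {T10, T9, T13}: T5, T9.
The greatest among these is T9.

T9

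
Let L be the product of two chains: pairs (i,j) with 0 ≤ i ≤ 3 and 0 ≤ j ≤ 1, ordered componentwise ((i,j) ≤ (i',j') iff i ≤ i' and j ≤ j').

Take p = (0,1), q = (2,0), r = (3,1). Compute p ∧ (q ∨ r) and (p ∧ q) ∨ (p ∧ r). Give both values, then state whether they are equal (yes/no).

q ∨ r = (3,1), so p ∧ (q ∨ r) = (0,1) ∧ (3,1) = (0,1).
p ∧ q = (0,0) and p ∧ r = (0,1), so (p ∧ q) ∨ (p ∧ r) = (0,0) ∨ (0,1) = (0,1).
Equal: yes.

(0,1); (0,1); yes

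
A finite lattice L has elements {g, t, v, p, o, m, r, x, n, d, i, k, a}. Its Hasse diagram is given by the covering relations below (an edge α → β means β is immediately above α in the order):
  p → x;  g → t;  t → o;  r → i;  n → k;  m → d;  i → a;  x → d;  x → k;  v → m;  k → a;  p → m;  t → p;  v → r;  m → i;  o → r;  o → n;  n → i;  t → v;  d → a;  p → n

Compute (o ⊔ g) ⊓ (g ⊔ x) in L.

t

o ∨ g = o
g ∨ x = x
o ∧ x = t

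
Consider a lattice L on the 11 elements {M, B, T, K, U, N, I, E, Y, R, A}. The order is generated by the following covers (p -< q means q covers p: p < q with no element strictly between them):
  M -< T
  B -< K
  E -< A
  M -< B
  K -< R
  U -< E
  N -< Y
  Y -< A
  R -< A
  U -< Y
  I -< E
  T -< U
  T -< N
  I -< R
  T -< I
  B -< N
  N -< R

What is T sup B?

Common upper bounds of {T, B}: A, N, R, Y.
The least among these is N.

N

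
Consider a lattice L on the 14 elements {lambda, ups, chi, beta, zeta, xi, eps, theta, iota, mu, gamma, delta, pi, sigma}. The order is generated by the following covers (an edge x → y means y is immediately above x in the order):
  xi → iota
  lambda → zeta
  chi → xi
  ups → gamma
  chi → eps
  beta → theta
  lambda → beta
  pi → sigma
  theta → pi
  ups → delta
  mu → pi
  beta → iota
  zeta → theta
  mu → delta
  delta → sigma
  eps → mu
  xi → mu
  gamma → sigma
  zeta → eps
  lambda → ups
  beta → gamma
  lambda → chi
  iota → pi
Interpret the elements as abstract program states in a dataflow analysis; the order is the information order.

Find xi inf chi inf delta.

chi

Common lower bounds of {xi, chi, delta}: chi, lambda.
The greatest among these is chi.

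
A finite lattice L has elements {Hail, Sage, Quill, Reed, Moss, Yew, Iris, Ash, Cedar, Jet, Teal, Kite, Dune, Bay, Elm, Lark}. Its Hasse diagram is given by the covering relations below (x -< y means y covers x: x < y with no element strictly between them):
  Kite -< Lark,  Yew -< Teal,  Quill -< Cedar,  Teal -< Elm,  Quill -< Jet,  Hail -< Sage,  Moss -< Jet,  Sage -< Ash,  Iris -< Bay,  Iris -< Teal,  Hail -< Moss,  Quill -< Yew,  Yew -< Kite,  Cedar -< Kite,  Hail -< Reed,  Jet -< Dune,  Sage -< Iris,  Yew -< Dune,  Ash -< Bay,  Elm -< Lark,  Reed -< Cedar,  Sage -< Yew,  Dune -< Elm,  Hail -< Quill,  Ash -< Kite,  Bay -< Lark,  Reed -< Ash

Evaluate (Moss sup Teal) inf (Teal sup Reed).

Moss ∨ Teal = Elm
Teal ∨ Reed = Lark
Elm ∧ Lark = Elm

Elm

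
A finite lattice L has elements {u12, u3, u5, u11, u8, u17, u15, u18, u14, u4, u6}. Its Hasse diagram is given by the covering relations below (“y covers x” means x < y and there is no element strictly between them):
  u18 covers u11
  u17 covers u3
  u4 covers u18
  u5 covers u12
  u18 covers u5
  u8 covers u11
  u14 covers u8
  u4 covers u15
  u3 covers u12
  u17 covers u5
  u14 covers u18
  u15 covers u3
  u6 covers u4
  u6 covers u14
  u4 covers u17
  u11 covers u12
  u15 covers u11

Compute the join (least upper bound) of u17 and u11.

u4

Common upper bounds of {u17, u11}: u4, u6.
The least among these is u4.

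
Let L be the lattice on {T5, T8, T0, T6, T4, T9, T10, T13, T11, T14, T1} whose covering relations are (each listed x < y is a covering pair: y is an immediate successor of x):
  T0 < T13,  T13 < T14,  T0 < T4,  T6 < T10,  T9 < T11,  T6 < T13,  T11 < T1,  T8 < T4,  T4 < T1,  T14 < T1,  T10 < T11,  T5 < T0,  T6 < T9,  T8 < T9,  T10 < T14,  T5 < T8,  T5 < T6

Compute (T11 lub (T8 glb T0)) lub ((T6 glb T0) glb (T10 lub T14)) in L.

T11

T8 ∧ T0 = T5
T11 ∨ T5 = T11
T6 ∧ T0 = T5
T10 ∨ T14 = T14
T5 ∧ T14 = T5
T11 ∨ T5 = T11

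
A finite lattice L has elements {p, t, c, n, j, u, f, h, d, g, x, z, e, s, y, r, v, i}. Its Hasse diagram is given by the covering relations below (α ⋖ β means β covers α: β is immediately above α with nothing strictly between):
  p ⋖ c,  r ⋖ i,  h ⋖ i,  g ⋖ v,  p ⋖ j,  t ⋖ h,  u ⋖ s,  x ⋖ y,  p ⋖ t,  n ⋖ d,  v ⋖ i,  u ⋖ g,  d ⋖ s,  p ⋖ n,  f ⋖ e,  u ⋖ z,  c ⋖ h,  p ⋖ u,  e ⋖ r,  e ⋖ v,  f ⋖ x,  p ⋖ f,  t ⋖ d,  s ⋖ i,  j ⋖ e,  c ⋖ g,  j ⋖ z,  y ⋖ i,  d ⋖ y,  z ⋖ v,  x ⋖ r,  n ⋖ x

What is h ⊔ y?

Common upper bounds of {h, y}: i.
The least among these is i.

i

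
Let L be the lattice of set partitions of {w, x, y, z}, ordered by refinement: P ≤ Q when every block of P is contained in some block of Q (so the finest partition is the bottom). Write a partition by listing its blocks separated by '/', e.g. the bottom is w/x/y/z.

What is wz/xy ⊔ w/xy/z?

wz/xy

Common upper bounds of {wz/xy, w/xy/z}: wxyz, wz/xy.
The least among these is wz/xy.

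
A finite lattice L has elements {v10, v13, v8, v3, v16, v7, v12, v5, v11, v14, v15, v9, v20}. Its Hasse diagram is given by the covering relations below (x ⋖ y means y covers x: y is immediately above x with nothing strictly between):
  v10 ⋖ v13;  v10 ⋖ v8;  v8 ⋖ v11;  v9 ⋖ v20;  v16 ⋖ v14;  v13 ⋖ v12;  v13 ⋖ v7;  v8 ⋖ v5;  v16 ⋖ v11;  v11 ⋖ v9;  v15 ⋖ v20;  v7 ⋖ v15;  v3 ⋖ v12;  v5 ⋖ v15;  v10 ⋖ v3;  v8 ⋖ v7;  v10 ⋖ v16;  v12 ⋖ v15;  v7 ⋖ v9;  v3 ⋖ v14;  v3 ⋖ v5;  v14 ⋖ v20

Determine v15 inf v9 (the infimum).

Common lower bounds of {v15, v9}: v10, v13, v7, v8.
The greatest among these is v7.

v7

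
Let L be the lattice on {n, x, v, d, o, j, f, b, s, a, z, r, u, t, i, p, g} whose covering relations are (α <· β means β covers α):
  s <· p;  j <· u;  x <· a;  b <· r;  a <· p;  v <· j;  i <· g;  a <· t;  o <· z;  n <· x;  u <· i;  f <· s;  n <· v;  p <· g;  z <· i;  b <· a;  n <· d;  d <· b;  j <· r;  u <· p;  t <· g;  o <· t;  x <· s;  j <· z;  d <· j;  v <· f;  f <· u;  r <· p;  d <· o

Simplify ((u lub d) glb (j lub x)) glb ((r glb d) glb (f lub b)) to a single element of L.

u ∨ d = u
j ∨ x = p
u ∧ p = u
r ∧ d = d
f ∨ b = p
d ∧ p = d
u ∧ d = d

d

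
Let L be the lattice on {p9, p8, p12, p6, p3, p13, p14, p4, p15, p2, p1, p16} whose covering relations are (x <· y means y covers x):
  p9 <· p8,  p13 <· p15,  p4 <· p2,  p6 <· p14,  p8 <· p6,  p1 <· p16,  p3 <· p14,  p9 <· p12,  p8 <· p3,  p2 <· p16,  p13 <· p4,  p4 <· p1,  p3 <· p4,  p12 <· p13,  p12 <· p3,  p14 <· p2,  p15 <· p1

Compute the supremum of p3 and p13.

Common upper bounds of {p3, p13}: p1, p16, p2, p4.
The least among these is p4.

p4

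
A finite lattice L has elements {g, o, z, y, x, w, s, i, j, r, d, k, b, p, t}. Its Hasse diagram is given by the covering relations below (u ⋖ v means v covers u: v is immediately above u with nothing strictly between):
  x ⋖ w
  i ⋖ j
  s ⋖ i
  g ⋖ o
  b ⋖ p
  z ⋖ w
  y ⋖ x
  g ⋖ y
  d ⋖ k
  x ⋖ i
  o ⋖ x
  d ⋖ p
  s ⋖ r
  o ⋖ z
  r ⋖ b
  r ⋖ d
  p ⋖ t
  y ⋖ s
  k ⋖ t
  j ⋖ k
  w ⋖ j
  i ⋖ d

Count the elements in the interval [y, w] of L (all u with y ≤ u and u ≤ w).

The interval [y, w] = {w, x, y}, which has 3 elements.

3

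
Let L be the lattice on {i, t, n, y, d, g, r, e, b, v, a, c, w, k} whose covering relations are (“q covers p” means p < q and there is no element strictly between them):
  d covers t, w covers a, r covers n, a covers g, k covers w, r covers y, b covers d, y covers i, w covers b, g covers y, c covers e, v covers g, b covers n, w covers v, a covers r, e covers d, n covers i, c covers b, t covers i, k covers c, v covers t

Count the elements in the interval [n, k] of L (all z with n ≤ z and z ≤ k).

The interval [n, k] = {a, b, c, k, n, r, w}, which has 7 elements.

7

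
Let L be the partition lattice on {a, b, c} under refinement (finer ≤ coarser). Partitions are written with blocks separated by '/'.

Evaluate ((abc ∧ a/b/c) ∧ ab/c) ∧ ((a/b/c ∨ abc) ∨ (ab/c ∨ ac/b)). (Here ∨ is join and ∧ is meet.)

abc ∧ a/b/c = a/b/c
a/b/c ∧ ab/c = a/b/c
a/b/c ∨ abc = abc
ab/c ∨ ac/b = abc
abc ∨ abc = abc
a/b/c ∧ abc = a/b/c

a/b/c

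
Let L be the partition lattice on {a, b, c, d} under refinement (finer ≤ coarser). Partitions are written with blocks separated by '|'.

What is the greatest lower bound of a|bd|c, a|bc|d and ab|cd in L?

The meet (common refinement) of a|bd|c, a|bc|d, ab|cd intersects blocks pairwise, giving a|b|c|d.

a|b|c|d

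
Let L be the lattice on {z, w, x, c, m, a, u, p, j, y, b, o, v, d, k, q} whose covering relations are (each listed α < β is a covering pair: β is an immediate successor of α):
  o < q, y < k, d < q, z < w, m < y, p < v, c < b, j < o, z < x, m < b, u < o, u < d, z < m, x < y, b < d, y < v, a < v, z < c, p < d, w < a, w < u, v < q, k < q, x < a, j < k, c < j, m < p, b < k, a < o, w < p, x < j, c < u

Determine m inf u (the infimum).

Common lower bounds of {m, u}: z.
The greatest among these is z.

z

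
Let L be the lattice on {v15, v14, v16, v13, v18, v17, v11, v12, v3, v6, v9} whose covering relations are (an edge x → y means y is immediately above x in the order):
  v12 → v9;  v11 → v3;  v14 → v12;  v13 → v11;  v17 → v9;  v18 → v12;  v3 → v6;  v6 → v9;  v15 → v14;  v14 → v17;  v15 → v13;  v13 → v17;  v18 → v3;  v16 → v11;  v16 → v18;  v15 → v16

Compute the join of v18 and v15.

Common upper bounds of {v18, v15}: v12, v18, v3, v6, v9.
The least among these is v18.

v18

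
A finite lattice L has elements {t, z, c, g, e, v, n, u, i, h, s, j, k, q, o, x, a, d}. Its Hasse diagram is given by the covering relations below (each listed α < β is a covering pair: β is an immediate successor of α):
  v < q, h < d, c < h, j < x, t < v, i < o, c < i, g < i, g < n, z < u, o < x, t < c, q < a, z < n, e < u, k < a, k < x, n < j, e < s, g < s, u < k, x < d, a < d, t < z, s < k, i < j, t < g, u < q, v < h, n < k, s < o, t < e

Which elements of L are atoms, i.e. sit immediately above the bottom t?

The atoms are exactly the elements that cover t: c, e, g, v, z.

c, e, g, v, z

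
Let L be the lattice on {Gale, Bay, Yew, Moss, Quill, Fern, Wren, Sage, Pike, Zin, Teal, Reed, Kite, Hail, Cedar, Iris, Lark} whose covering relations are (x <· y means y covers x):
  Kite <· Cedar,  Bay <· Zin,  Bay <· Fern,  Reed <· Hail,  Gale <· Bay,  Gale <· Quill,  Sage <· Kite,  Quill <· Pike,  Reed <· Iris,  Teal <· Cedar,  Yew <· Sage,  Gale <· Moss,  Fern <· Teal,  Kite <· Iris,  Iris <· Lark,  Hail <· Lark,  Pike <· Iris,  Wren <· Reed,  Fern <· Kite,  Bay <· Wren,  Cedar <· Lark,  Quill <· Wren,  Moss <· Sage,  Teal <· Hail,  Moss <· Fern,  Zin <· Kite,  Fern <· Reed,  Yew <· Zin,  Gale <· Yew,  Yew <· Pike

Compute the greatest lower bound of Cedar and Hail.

Common lower bounds of {Cedar, Hail}: Bay, Fern, Gale, Moss, Teal.
The greatest among these is Teal.

Teal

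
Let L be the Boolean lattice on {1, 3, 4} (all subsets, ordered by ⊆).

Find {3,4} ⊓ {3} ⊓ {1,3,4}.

{3}

Under ⊆, meet is intersection: {3,4} ∩ {3} ∩ {1,3,4} = {3}.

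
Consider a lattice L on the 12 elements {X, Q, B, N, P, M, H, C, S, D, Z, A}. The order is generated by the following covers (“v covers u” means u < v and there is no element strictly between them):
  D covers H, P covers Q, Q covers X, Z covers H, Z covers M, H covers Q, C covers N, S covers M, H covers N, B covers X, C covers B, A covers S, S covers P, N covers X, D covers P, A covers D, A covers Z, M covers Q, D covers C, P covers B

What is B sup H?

D

Common upper bounds of {B, H}: A, D.
The least among these is D.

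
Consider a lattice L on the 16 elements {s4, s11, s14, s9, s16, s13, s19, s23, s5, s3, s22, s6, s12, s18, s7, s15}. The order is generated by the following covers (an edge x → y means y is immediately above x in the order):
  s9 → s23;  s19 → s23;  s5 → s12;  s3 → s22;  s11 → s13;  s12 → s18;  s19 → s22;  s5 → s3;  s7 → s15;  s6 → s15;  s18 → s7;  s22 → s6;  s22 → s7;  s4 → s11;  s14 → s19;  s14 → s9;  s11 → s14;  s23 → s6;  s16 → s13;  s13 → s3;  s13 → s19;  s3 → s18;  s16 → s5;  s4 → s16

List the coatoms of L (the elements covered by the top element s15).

The coatoms are exactly the elements covered by s15: s6, s7.

s6, s7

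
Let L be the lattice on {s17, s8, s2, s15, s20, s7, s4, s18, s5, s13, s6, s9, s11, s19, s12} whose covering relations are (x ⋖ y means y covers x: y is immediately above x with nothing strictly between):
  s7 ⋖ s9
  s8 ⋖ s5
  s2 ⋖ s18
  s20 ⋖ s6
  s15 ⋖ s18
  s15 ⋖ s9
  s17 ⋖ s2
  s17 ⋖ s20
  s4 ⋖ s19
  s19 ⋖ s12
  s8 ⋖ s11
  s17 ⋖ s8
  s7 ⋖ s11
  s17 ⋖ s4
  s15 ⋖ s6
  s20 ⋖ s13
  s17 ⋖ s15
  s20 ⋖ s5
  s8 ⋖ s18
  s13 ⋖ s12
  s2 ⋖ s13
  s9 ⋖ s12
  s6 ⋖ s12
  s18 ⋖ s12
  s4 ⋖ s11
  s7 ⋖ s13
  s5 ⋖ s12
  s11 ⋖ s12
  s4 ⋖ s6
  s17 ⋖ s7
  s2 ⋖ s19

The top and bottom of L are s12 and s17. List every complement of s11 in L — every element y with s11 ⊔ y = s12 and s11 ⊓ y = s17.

Need y with s11 ∨ y = s12 and s11 ∧ y = s17.
Checking each element gives: s15, s2, s20.

s15, s2, s20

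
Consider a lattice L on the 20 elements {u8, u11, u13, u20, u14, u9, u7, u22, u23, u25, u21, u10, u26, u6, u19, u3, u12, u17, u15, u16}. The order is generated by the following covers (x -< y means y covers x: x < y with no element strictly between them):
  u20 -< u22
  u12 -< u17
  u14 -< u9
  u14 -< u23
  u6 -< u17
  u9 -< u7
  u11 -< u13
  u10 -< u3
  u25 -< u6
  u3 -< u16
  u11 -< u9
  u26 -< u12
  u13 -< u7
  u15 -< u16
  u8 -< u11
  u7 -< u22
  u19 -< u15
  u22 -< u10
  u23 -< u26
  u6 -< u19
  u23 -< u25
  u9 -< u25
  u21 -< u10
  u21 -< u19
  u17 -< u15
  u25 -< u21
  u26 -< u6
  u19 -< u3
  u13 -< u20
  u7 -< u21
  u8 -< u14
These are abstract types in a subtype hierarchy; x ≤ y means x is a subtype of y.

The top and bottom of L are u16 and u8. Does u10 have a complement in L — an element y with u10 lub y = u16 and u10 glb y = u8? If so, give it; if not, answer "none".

none

For every candidate y, either u10 ∨ y ≠ u16 or u10 ∧ y ≠ u8; no complement exists.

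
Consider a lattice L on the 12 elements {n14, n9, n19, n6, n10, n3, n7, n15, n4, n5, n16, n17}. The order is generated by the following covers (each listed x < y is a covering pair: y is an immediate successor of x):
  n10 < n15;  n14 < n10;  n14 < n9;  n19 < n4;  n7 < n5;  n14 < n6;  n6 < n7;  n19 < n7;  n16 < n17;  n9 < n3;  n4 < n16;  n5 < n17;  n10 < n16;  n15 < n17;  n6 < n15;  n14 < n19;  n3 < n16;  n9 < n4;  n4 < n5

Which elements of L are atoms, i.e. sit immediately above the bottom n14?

n10, n19, n6, n9

The atoms are exactly the elements that cover n14: n10, n19, n6, n9.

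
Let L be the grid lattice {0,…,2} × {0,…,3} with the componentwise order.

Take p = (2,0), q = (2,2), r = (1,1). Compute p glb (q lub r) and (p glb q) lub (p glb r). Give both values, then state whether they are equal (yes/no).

q lub r = (2,2), so p glb (q lub r) = (2,0) glb (2,2) = (2,0).
p glb q = (2,0) and p glb r = (1,0), so (p glb q) lub (p glb r) = (2,0) lub (1,0) = (2,0).
Equal: yes.

(2,0); (2,0); yes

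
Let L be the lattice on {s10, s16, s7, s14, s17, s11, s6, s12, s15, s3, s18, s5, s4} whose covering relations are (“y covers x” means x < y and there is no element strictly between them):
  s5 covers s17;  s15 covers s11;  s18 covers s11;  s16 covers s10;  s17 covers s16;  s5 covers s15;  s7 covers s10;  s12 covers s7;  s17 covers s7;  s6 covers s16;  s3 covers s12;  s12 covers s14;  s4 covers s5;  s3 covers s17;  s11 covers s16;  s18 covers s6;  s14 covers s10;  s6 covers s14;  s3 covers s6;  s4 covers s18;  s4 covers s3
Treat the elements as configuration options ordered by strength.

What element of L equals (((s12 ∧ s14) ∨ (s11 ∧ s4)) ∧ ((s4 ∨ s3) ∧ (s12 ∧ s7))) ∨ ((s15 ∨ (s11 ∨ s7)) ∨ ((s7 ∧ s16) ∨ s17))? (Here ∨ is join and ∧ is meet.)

s5

s12 ∧ s14 = s14
s11 ∧ s4 = s11
s14 ∨ s11 = s18
s4 ∨ s3 = s4
s12 ∧ s7 = s7
s4 ∧ s7 = s7
s18 ∧ s7 = s10
s11 ∨ s7 = s5
s15 ∨ s5 = s5
s7 ∧ s16 = s10
s10 ∨ s17 = s17
s5 ∨ s17 = s5
s10 ∨ s5 = s5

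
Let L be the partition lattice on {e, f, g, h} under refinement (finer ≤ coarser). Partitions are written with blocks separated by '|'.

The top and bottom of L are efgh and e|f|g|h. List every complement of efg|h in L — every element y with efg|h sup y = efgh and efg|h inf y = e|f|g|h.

eh|f|g, e|fh|g, e|f|gh

Need y with efg|h ∨ y = efgh and efg|h ∧ y = e|f|g|h.
Checking each element gives: eh|f|g, e|fh|g, e|f|gh.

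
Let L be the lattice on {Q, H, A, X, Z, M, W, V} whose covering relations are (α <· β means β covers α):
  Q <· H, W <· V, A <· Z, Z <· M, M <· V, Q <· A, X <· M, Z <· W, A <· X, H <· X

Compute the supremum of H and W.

Common upper bounds of {H, W}: V.
The least among these is V.

V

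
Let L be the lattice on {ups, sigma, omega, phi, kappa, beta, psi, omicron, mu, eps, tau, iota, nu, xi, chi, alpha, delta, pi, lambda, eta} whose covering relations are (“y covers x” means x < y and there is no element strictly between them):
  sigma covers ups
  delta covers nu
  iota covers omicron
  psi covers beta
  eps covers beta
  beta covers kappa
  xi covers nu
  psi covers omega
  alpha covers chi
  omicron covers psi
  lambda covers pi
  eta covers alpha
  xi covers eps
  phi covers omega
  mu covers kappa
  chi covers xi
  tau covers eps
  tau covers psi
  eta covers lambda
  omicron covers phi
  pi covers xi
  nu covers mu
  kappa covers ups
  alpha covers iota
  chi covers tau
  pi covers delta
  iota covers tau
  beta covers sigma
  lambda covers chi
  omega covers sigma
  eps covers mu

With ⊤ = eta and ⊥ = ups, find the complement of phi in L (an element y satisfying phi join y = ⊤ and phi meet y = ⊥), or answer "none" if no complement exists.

delta

Need y with phi ∨ y = eta and phi ∧ y = ups.
Checking each element gives: delta.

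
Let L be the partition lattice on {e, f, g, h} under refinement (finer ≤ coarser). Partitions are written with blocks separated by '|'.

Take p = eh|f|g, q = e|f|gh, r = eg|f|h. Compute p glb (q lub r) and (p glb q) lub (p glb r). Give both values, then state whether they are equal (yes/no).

q lub r = egh|f, so p glb (q lub r) = eh|f|g glb egh|f = eh|f|g.
p glb q = e|f|g|h and p glb r = e|f|g|h, so (p glb q) lub (p glb r) = e|f|g|h lub e|f|g|h = e|f|g|h.
Equal: no.

eh|f|g; e|f|g|h; no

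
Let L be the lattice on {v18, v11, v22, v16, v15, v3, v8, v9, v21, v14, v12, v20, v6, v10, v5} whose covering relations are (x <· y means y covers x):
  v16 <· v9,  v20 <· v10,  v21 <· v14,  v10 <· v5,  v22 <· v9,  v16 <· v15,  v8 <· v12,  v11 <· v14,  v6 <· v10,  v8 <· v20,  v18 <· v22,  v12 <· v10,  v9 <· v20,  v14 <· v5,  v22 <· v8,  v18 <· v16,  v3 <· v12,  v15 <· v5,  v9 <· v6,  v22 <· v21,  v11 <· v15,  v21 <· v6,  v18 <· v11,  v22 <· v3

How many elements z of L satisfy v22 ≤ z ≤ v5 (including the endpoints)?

11

The interval [v22, v5] = {v10, v12, v14, v20, v21, v22, v3, v5, v6, v8, v9}, which has 11 elements.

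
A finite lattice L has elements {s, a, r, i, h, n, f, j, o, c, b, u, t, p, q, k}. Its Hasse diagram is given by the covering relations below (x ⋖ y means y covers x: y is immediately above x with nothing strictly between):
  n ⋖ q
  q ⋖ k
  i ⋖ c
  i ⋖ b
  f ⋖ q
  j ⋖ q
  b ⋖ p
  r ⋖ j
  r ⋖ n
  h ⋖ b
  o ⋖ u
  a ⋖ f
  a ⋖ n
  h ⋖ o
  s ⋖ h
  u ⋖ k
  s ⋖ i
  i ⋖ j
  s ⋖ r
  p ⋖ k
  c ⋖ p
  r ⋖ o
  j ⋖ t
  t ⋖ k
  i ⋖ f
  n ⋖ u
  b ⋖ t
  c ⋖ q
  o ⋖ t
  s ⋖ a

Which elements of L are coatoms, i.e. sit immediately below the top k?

The coatoms are exactly the elements covered by k: p, q, t, u.

p, q, t, u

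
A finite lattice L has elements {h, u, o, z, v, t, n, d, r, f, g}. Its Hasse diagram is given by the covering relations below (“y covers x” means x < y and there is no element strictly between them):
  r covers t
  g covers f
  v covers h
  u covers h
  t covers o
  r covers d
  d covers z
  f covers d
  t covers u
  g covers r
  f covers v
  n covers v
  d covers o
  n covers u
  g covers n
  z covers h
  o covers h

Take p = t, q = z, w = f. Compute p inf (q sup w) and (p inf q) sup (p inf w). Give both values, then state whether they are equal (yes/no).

o; o; yes

q sup w = f, so p inf (q sup w) = t inf f = o.
p inf q = h and p inf w = o, so (p inf q) sup (p inf w) = h sup o = o.
Equal: yes.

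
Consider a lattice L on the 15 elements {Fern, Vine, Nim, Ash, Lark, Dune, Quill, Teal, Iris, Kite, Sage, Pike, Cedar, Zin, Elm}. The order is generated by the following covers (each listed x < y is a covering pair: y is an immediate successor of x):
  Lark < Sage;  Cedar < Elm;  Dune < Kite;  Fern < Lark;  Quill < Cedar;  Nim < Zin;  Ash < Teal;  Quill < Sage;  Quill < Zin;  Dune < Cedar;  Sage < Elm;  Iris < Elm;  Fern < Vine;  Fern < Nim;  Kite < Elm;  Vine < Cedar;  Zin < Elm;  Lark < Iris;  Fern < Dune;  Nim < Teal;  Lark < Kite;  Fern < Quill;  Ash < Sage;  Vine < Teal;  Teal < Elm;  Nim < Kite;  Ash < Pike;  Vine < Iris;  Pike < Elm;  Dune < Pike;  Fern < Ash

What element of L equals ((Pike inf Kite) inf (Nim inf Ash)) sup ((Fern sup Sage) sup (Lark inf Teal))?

Sage

Pike ∧ Kite = Dune
Nim ∧ Ash = Fern
Dune ∧ Fern = Fern
Fern ∨ Sage = Sage
Lark ∧ Teal = Fern
Sage ∨ Fern = Sage
Fern ∨ Sage = Sage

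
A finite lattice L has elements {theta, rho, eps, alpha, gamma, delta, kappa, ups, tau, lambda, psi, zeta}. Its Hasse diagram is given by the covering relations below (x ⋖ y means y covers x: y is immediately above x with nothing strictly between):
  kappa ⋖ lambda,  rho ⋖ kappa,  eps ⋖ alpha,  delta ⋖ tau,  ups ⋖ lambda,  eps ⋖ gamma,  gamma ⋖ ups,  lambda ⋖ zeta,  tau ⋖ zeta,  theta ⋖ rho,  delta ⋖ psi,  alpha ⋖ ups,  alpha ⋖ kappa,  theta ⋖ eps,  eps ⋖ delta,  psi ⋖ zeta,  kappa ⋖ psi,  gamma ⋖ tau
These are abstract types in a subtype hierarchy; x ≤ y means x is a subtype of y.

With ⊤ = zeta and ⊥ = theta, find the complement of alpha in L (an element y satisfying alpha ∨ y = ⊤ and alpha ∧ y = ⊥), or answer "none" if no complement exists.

none

For every candidate y, either alpha ∨ y ≠ zeta or alpha ∧ y ≠ theta; no complement exists.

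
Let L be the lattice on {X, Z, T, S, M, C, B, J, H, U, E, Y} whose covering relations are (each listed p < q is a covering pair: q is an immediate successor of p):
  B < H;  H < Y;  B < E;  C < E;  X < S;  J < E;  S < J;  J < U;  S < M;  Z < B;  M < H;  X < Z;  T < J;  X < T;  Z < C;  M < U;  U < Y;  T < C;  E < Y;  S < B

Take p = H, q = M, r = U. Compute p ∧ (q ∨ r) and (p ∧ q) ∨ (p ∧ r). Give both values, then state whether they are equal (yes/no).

q ∨ r = U, so p ∧ (q ∨ r) = H ∧ U = M.
p ∧ q = M and p ∧ r = M, so (p ∧ q) ∨ (p ∧ r) = M ∨ M = M.
Equal: yes.

M; M; yes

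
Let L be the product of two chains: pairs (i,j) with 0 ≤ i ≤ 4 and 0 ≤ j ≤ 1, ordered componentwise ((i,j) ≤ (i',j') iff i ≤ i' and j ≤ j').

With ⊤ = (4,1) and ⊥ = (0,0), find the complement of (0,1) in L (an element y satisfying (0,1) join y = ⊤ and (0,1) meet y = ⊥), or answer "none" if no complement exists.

Need y with (0,1) ∨ y = (4,1) and (0,1) ∧ y = (0,0).
Checking each element gives: (4,0).

(4,0)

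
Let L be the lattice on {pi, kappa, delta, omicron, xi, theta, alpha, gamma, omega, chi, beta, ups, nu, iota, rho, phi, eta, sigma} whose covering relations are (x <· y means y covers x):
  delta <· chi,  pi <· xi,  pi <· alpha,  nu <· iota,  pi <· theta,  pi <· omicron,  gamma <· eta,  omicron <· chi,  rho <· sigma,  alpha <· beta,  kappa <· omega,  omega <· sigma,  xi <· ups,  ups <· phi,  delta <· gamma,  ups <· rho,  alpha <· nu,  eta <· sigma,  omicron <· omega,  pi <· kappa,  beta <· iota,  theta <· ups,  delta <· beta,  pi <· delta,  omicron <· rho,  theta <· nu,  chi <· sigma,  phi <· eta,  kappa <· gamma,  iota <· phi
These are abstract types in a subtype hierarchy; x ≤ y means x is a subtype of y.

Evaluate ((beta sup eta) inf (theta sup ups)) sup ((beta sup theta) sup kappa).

eta

beta ∨ eta = eta
theta ∨ ups = ups
eta ∧ ups = ups
beta ∨ theta = iota
iota ∨ kappa = eta
ups ∨ eta = eta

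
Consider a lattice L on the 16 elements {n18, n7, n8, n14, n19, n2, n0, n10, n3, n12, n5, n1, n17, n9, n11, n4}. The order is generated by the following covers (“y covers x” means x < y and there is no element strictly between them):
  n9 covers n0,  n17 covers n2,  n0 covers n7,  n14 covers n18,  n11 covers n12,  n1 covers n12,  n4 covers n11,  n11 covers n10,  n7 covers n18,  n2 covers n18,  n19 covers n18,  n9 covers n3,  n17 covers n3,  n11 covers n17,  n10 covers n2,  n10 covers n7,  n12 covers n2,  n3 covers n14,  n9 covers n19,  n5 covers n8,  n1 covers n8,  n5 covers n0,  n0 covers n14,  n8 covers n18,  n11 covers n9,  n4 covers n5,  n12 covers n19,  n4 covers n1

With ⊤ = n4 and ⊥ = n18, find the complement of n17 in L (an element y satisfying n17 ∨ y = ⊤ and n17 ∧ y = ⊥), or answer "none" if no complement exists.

n8

Need y with n17 ∨ y = n4 and n17 ∧ y = n18.
Checking each element gives: n8.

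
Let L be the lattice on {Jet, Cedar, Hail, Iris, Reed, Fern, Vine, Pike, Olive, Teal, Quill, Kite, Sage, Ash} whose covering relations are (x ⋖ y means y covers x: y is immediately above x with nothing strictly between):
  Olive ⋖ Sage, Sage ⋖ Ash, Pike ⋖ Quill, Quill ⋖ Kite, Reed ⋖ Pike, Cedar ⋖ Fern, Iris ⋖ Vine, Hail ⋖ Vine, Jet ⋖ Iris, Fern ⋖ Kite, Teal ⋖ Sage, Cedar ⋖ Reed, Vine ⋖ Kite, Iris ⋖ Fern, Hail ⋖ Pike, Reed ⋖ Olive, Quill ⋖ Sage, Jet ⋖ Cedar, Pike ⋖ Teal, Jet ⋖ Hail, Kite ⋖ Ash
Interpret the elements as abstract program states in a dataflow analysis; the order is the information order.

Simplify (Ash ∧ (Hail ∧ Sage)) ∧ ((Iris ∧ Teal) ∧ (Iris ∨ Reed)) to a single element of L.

Hail ∧ Sage = Hail
Ash ∧ Hail = Hail
Iris ∧ Teal = Jet
Iris ∨ Reed = Kite
Jet ∧ Kite = Jet
Hail ∧ Jet = Jet

Jet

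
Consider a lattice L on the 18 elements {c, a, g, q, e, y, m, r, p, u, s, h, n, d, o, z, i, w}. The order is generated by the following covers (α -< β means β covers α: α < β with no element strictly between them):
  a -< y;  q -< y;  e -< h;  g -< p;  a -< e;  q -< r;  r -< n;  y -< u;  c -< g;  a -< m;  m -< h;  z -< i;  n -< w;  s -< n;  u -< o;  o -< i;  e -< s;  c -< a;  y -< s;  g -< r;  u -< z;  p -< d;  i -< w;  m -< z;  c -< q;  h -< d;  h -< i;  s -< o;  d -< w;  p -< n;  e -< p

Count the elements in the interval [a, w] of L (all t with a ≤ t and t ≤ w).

14

The interval [a, w] = {a, d, e, h, i, m, n, o, p, s, u, w, y, z}, which has 14 elements.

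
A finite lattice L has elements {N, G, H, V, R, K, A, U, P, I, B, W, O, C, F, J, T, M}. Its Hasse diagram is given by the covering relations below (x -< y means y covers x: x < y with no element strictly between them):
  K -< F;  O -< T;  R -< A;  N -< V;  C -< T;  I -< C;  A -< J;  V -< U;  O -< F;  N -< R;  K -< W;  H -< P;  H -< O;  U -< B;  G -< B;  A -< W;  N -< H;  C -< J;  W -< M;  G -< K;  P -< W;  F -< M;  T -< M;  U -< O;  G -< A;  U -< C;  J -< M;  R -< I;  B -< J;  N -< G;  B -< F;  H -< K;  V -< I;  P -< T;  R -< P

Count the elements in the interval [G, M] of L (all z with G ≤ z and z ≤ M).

8

The interval [G, M] = {A, B, F, G, J, K, M, W}, which has 8 elements.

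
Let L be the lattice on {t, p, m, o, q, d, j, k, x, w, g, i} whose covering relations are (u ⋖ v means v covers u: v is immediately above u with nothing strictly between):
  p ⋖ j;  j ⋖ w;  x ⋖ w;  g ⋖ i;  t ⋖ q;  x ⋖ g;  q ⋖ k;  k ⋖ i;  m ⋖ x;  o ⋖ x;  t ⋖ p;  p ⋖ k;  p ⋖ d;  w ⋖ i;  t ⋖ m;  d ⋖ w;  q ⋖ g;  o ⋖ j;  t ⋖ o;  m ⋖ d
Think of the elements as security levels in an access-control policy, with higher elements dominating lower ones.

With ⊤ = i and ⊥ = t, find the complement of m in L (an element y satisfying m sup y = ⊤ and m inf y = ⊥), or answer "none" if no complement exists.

k

Need y with m ∨ y = i and m ∧ y = t.
Checking each element gives: k.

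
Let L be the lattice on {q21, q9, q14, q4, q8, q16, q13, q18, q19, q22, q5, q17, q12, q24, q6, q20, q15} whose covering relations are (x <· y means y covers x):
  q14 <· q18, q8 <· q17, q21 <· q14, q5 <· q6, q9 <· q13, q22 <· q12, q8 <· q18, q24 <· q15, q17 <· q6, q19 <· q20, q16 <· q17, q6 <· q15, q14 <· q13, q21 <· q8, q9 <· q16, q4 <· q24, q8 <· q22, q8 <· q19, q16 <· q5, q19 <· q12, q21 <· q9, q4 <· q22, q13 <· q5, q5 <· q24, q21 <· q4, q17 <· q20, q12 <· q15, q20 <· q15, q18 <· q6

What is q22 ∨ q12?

Common upper bounds of {q22, q12}: q12, q15.
The least among these is q12.

q12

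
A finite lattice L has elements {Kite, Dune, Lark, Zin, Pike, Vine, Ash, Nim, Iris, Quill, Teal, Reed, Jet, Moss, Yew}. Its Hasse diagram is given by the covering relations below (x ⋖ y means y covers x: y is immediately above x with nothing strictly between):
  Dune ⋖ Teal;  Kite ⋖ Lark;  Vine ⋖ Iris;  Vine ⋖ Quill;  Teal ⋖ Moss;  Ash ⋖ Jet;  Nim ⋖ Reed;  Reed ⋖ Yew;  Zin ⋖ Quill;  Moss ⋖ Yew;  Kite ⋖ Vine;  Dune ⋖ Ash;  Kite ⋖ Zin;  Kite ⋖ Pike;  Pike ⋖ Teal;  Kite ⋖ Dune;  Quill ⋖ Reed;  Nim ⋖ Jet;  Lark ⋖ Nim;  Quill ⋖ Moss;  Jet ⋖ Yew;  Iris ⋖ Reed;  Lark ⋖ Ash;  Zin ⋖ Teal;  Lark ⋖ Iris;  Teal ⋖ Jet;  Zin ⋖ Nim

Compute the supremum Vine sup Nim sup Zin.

Common upper bounds of {Vine, Nim, Zin}: Reed, Yew.
The least among these is Reed.

Reed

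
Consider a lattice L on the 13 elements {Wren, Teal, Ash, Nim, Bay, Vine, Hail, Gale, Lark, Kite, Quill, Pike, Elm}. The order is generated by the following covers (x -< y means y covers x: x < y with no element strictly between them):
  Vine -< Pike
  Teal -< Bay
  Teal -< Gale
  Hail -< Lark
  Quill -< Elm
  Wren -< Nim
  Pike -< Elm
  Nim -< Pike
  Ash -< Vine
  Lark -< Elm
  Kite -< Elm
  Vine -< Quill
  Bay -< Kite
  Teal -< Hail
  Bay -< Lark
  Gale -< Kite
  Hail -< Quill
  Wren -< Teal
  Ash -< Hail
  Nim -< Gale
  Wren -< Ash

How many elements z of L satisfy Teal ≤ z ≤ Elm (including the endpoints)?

The interval [Teal, Elm] = {Bay, Elm, Gale, Hail, Kite, Lark, Quill, Teal}, which has 8 elements.

8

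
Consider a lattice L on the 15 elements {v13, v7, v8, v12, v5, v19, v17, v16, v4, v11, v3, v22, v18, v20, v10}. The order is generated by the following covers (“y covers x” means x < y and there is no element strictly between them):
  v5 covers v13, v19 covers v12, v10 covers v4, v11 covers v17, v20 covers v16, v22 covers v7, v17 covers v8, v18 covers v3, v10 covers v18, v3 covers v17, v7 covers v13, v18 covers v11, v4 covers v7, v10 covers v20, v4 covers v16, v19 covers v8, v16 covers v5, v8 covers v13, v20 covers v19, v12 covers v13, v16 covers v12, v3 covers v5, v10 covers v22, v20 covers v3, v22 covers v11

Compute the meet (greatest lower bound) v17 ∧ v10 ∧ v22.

v17

Common lower bounds of {v17, v10, v22}: v13, v17, v8.
The greatest among these is v17.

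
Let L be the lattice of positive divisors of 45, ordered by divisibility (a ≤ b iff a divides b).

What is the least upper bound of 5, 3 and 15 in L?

15

In the divisibility order, the join is the least common multiple: lcm(5, 3, 15) = 15.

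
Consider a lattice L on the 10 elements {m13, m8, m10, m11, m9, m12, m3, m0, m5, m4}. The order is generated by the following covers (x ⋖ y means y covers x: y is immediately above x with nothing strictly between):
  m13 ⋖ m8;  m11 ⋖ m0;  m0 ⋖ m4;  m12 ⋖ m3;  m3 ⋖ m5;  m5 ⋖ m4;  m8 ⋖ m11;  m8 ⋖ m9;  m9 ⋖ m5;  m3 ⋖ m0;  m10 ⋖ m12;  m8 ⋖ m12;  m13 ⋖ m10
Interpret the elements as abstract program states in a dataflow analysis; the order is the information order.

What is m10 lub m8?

Common upper bounds of {m10, m8}: m0, m12, m3, m4, m5.
The least among these is m12.

m12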